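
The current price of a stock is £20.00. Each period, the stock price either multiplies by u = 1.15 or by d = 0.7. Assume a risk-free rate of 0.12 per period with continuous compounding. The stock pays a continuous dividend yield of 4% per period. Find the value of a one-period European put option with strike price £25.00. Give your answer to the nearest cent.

Per-period risk-free factor R = e^0.12 = 1.1275; dividend-adjusted growth = e^(0.12−0.04) = 1.0833.
Risk-neutral probability p = (1.0833 − 0.7)/(1.15 − 0.7) = 0.3833/0.4500 = 0.8517
Terminal stock prices: S_u = 23, S_d = 14
Terminal payoffs (K − S): max(2, 0) = 2, max(11, 0) = 11
Node 0 (S = 20): V_0 = e^(−0.12)·[0.8517·2.0000 + 0.1483·11.0000] = 2.9572

£2.96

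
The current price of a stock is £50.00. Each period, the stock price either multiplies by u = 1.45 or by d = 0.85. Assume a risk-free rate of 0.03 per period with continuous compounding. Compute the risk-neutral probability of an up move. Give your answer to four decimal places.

p = 0.3008

Risk-neutral probability p = (e^0.03 − 0.85)/(1.45 − 0.85) = 0.1805/0.6000 = 0.3008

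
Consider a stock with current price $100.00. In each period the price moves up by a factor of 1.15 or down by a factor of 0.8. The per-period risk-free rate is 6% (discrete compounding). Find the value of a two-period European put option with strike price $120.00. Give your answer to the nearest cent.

$12.82

Risk-neutral probability p = (1 + 0.06 − 0.8)/(1.15 − 0.8) = 0.2600/0.3500 = 0.7429
Terminal stock prices: S_uu = 132.2, S_ud = 92, S_dd = 64
Terminal payoffs (K − S): max(-12.25, 0) = 0, max(28, 0) = 28, max(56, 0) = 56
Node u (S = 115): V_u = 1/1.06·[0.7429·0.0000 + 0.2571·28.0000] = 6.7925
Node d (S = 80): V_d = 1/1.06·[0.7429·28.0000 + 0.2571·56.0000] = 33.2075
Node 0 (S = 100): V_0 = 1/1.06·[0.7429·6.7925 + 0.2571·33.2075] = 12.8159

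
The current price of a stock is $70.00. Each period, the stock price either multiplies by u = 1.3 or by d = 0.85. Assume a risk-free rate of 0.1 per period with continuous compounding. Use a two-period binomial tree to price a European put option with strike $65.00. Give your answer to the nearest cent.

$2.21

Risk-neutral probability p = (e^0.1 − 0.85)/(1.3 − 0.85) = 0.2552/0.4500 = 0.5670
Terminal stock prices: S_uu = 118.3, S_ud = 77.35, S_dd = 50.57
Terminal payoffs (K − S): max(-53.3, 0) = 0, max(-12.35, 0) = 0, max(14.43, 0) = 14.43
Node u (S = 91): V_u = e^(−0.1)·[0.5670·0.0000 + 0.4330·0.0000] = 0.0000
Node d (S = 59.5): V_d = e^(−0.1)·[0.5670·0.0000 + 0.4330·14.4250] = 5.6510
Node 0 (S = 70): V_0 = e^(−0.1)·[0.5670·0.0000 + 0.4330·5.6510] = 2.2138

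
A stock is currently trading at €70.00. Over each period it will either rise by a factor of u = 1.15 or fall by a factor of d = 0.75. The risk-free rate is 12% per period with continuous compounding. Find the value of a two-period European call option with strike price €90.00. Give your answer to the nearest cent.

Risk-neutral probability p = (e^0.12 − 0.75)/(1.15 − 0.75) = 0.3775/0.4000 = 0.9437
Terminal stock prices: S_uu = 92.57, S_ud = 60.38, S_dd = 39.38
Terminal payoffs (S − K): max(2.575, 0) = 2.575, max(-29.62, 0) = 0, max(-50.62, 0) = 0
Node u (S = 80.5): V_u = e^(−0.12)·[0.9437·2.5750 + 0.0563·0.0000] = 2.1553
Node d (S = 52.5): V_d = e^(−0.12)·[0.9437·0.0000 + 0.0563·0.0000] = 0.0000
Node 0 (S = 70): V_0 = e^(−0.12)·[0.9437·2.1553 + 0.0563·0.0000] = 1.8041

€1.80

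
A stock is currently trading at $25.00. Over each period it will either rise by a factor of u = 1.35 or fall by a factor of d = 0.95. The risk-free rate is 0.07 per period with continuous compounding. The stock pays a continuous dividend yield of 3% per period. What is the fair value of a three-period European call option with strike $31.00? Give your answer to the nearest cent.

$1.48

Per-period risk-free factor R = e^0.07 = 1.0725; dividend-adjusted growth = e^(0.07−0.03) = 1.0408.
Risk-neutral probability p = (1.0408 − 0.95)/(1.35 − 0.95) = 0.0908/0.4000 = 0.2270
Terminal stock prices: S_uuu = 61.51, S_uud = 43.28, S_udd = 30.46, S_ddd = 21.43
Terminal payoffs (S − K): max(30.51, 0) = 30.51, max(12.28, 0) = 12.28, max(-0.5406, 0) = 0, max(-9.566, 0) = 0
Node uu (S = 45.56): V_uu = e^(−0.07)·[0.2270·30.5094 + 0.7730·12.2844] = 15.3117
Node ud (S = 32.06): V_ud = e^(−0.07)·[0.2270·12.2844 + 0.7730·0.0000] = 2.6003
Node dd (S = 22.56): V_dd = e^(−0.07)·[0.2270·0.0000 + 0.7730·0.0000] = 0.0000
Node u (S = 33.75): V_u = e^(−0.07)·[0.2270·15.3117 + 0.7730·2.6003] = 5.1153
Node d (S = 23.75): V_d = e^(−0.07)·[0.2270·2.6003 + 0.7730·0.0000] = 0.5504
Node 0 (S = 25): V_0 = e^(−0.07)·[0.2270·5.1153 + 0.7730·0.5504] = 1.4795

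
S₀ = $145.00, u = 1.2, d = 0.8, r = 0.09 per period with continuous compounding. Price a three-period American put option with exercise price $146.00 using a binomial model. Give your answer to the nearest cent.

Risk-neutral probability p = (e^0.09 − 0.8)/(1.2 − 0.8) = 0.2942/0.4000 = 0.7354
Terminal stock prices: S_uuu = 250.6, S_uud = 167, S_udd = 111.4, S_ddd = 74.24
Terminal payoffs (K − S): max(-104.6, 0) = 0, max(-21.04, 0) = 0, max(34.64, 0) = 34.64, max(71.76, 0) = 71.76
Node uu (S = 208.8): continuation = e^(−0.09)·[0.7354·0.0000 + 0.2646·0.0000] = 0.0000; exercise value = 0.0000 ≤ continuation, so V_uu = 0.0000
Node ud (S = 139.2): continuation = e^(−0.09)·[0.7354·0.0000 + 0.2646·34.6400] = 8.3757; exercise value = 6.8000 ≤ continuation, so V_ud = 8.3757
Node dd (S = 92.8): continuation = e^(−0.09)·[0.7354·34.6400 + 0.2646·71.7600] = 40.6340; exercise value = 53.2000 > continuation, so V_dd = 53.2000 (exercise)
Node u (S = 174): continuation = e^(−0.09)·[0.7354·0.0000 + 0.2646·8.3757] = 2.0252; exercise value = 0.0000 ≤ continuation, so V_u = 2.0252
Node d (S = 116): continuation = e^(−0.09)·[0.7354·8.3757 + 0.2646·53.2000] = 18.4931; exercise value = 30.0000 > continuation, so V_d = 30.0000 (exercise)
Node 0 (S = 145): continuation = e^(−0.09)·[0.7354·2.0252 + 0.2646·30.0000] = 8.6150; exercise value = 1.0000 ≤ continuation, so V_0 = 8.6150

$8.62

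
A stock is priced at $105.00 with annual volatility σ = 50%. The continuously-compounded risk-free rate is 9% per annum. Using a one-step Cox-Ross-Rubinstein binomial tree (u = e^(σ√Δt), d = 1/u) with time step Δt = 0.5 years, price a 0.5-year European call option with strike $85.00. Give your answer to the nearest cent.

$29.38

CRR parameters: u = e^(σ√Δt) = e^(0.5·√0.5) = 1.4241, d = 1/u = 0.7022
Per-period rate: rΔt = 0.09·0.5 = 0.045, so R = e^0.045 = 1.0460
Risk-neutral probability p = (e^0.045 − 0.7022)/(1.4241 − 0.7022) = 0.3438/0.7219 = 0.4763
Terminal stock prices: S_u = 149.5, S_d = 73.73
Terminal payoffs (S − K): max(64.53, 0) = 64.53, max(-11.27, 0) = 0
Node 0 (S = 105): V_0 = e^(−0.045)·[0.4763·64.5325 + 0.5237·0.0000] = 29.3830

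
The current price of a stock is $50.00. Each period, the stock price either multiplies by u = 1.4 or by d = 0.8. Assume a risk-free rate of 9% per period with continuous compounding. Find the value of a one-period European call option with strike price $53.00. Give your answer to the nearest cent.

$7.62

Risk-neutral probability p = (e^0.09 − 0.8)/(1.4 − 0.8) = 0.2942/0.6000 = 0.4903
Terminal stock prices: S_u = 70, S_d = 40
Terminal payoffs (S − K): max(17, 0) = 17, max(-13, 0) = 0
Node 0 (S = 50): V_0 = e^(−0.09)·[0.4903·17.0000 + 0.5097·0.0000] = 7.6176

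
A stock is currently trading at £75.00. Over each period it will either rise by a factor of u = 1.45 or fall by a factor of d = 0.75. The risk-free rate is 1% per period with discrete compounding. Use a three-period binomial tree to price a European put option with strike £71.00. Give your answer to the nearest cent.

Risk-neutral probability p = (1 + 0.01 − 0.75)/(1.45 − 0.75) = 0.2600/0.7000 = 0.3714
Terminal stock prices: S_uuu = 228.6, S_uud = 118.3, S_udd = 61.17, S_ddd = 31.64
Terminal payoffs (K − S): max(-157.6, 0) = 0, max(-47.27, 0) = 0, max(9.828, 0) = 9.828, max(39.36, 0) = 39.36
Node uu (S = 157.7): V_uu = 1/1.01·[0.3714·0.0000 + 0.6286·0.0000] = 0.0000
Node ud (S = 81.56): V_ud = 1/1.01·[0.3714·0.0000 + 0.6286·9.8281] = 6.1165
Node dd (S = 42.19): V_dd = 1/1.01·[0.3714·9.8281 + 0.6286·39.3594] = 28.1095
Node u (S = 108.8): V_u = 1/1.01·[0.3714·0.0000 + 0.6286·6.1165] = 3.8066
Node d (S = 56.25): V_d = 1/1.01·[0.3714·6.1165 + 0.6286·28.1095] = 19.7433
Node 0 (S = 75): V_0 = 1/1.01·[0.3714·3.8066 + 0.6286·19.7433] = 13.6871

£13.69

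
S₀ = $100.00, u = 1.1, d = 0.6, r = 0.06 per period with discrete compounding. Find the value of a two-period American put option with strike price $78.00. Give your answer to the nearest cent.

$2.14

Risk-neutral probability p = (1 + 0.06 − 0.6)/(1.1 − 0.6) = 0.4600/0.5000 = 0.9200
Terminal stock prices: S_uu = 121, S_ud = 66, S_dd = 36
Terminal payoffs (K − S): max(-43, 0) = 0, max(12, 0) = 12, max(42, 0) = 42
Node u (S = 110): continuation = 1/1.06·[0.9200·0.0000 + 0.0800·12.0000] = 0.9057; exercise value = 0.0000 ≤ continuation, so V_u = 0.9057
Node d (S = 60): continuation = 1/1.06·[0.9200·12.0000 + 0.0800·42.0000] = 13.5849; exercise value = 18.0000 > continuation, so V_d = 18.0000 (exercise)
Node 0 (S = 100): continuation = 1/1.06·[0.9200·0.9057 + 0.0800·18.0000] = 2.1445; exercise value = 0.0000 ≤ continuation, so V_0 = 2.1445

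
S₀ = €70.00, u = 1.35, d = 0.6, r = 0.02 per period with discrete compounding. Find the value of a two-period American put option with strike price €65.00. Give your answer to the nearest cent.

Risk-neutral probability p = (1 + 0.02 − 0.6)/(1.35 − 0.6) = 0.4200/0.7500 = 0.5600
Terminal stock prices: S_uu = 127.6, S_ud = 56.7, S_dd = 25.2
Terminal payoffs (K − S): max(-62.58, 0) = 0, max(8.3, 0) = 8.3, max(39.8, 0) = 39.8
Node u (S = 94.5): continuation = 1/1.02·[0.5600·0.0000 + 0.4400·8.3000] = 3.5804; exercise value = 0.0000 ≤ continuation, so V_u = 3.5804
Node d (S = 42): continuation = 1/1.02·[0.5600·8.3000 + 0.4400·39.8000] = 21.7255; exercise value = 23.0000 > continuation, so V_d = 23.0000 (exercise)
Node 0 (S = 70): continuation = 1/1.02·[0.5600·3.5804 + 0.4400·23.0000] = 11.8873; exercise value = 0.0000 ≤ continuation, so V_0 = 11.8873

€11.89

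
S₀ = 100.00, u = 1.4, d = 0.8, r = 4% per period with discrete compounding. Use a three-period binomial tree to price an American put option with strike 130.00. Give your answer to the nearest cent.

Risk-neutral probability p = (1 + 0.04 − 0.8)/(1.4 − 0.8) = 0.2400/0.6000 = 0.4000
Terminal stock prices: S_uuu = 274.4, S_uud = 156.8, S_udd = 89.6, S_ddd = 51.2
Terminal payoffs (K − S): max(-144.4, 0) = 0, max(-26.8, 0) = 0, max(40.4, 0) = 40.4, max(78.8, 0) = 78.8
Node uu (S = 196): continuation = 1/1.04·[0.4000·0.0000 + 0.6000·0.0000] = 0.0000; exercise value = 0.0000 ≤ continuation, so V_uu = 0.0000
Node ud (S = 112): continuation = 1/1.04·[0.4000·0.0000 + 0.6000·40.4000] = 23.3077; exercise value = 18.0000 ≤ continuation, so V_ud = 23.3077
Node dd (S = 64): continuation = 1/1.04·[0.4000·40.4000 + 0.6000·78.8000] = 61.0000; exercise value = 66.0000 > continuation, so V_dd = 66.0000 (exercise)
Node u (S = 140): continuation = 1/1.04·[0.4000·0.0000 + 0.6000·23.3077] = 13.4467; exercise value = 0.0000 ≤ continuation, so V_u = 13.4467
Node d (S = 80): continuation = 1/1.04·[0.4000·23.3077 + 0.6000·66.0000] = 47.0414; exercise value = 50.0000 > continuation, so V_d = 50.0000 (exercise)
Node 0 (S = 100): continuation = 1/1.04·[0.4000·13.4467 + 0.6000·50.0000] = 34.0180; exercise value = 30.0000 ≤ continuation, so V_0 = 34.0180

34.02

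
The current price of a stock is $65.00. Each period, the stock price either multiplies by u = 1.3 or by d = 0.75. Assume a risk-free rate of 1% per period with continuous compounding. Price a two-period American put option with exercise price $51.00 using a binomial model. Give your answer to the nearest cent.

$3.93

Risk-neutral probability p = (e^0.01 − 0.75)/(1.3 − 0.75) = 0.2601/0.5500 = 0.4728
Terminal stock prices: S_uu = 109.9, S_ud = 63.38, S_dd = 36.56
Terminal payoffs (K − S): max(-58.85, 0) = 0, max(-12.38, 0) = 0, max(14.44, 0) = 14.44
Node u (S = 84.5): continuation = e^(−0.01)·[0.4728·0.0000 + 0.5272·0.0000] = 0.0000; exercise value = 0.0000 ≤ continuation, so V_u = 0.0000
Node d (S = 48.75): continuation = e^(−0.01)·[0.4728·0.0000 + 0.5272·14.4375] = 7.5355; exercise value = 2.2500 ≤ continuation, so V_d = 7.5355
Node 0 (S = 65): continuation = e^(−0.01)·[0.4728·0.0000 + 0.5272·7.5355] = 3.9330; exercise value = 0.0000 ≤ continuation, so V_0 = 3.9330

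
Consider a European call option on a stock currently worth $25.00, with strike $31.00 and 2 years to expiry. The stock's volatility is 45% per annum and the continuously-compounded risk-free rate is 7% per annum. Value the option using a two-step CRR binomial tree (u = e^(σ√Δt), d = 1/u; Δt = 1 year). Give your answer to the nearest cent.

CRR parameters: u = e^(σ√Δt) = e^(0.45·√1) = 1.5683, d = 1/u = 0.6376
Per-period rate: rΔt = 0.07·1 = 0.07, so R = e^0.07 = 1.0725
Risk-neutral probability p = (e^0.07 − 0.6376)/(1.5683 − 0.6376) = 0.4349/0.9307 = 0.4673
Terminal stock prices: S_uu = 61.49, S_ud = 25, S_dd = 10.16
Terminal payoffs (S − K): max(30.49, 0) = 30.49, max(-6, 0) = 0, max(-20.84, 0) = 0
Node u (S = 39.21): V_u = e^(−0.07)·[0.4673·30.4901 + 0.5327·0.0000] = 13.2839
Node d (S = 15.94): V_d = e^(−0.07)·[0.4673·0.0000 + 0.5327·0.0000] = 0.0000
Node 0 (S = 25): V_0 = e^(−0.07)·[0.4673·13.2839 + 0.5327·0.0000] = 5.7875

$5.79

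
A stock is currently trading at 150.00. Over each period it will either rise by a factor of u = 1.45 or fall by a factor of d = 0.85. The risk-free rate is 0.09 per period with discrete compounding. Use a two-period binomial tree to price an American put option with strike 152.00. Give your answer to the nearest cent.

Risk-neutral probability p = (1 + 0.09 − 0.85)/(1.45 − 0.85) = 0.2400/0.6000 = 0.4000
Terminal stock prices: S_uu = 315.4, S_ud = 184.9, S_dd = 108.4
Terminal payoffs (K − S): max(-163.4, 0) = 0, max(-32.88, 0) = 0, max(43.63, 0) = 43.63
Node u (S = 217.5): continuation = 1/1.09·[0.4000·0.0000 + 0.6000·0.0000] = 0.0000; exercise value = 0.0000 ≤ continuation, so V_u = 0.0000
Node d (S = 127.5): continuation = 1/1.09·[0.4000·0.0000 + 0.6000·43.6250] = 24.0138; exercise value = 24.5000 > continuation, so V_d = 24.5000 (exercise)
Node 0 (S = 150): continuation = 1/1.09·[0.4000·0.0000 + 0.6000·24.5000] = 13.4862; exercise value = 2.0000 ≤ continuation, so V_0 = 13.4862

13.49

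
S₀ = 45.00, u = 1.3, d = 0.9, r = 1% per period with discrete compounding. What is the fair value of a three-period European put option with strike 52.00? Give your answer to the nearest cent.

9.04

Risk-neutral probability p = (1 + 0.01 − 0.9)/(1.3 − 0.9) = 0.1100/0.4000 = 0.2750
Terminal stock prices: S_uuu = 98.87, S_uud = 68.45, S_udd = 47.39, S_ddd = 32.81
Terminal payoffs (K − S): max(-46.87, 0) = 0, max(-16.45, 0) = 0, max(4.615, 0) = 4.615, max(19.19, 0) = 19.19
Node uu (S = 76.05): V_uu = 1/1.01·[0.2750·0.0000 + 0.7250·0.0000] = 0.0000
Node ud (S = 52.65): V_ud = 1/1.01·[0.2750·0.0000 + 0.7250·4.6150] = 3.3127
Node dd (S = 36.45): V_dd = 1/1.01·[0.2750·4.6150 + 0.7250·19.1950] = 15.0351
Node u (S = 58.5): V_u = 1/1.01·[0.2750·0.0000 + 0.7250·3.3127] = 2.3780
Node d (S = 40.5): V_d = 1/1.01·[0.2750·3.3127 + 0.7250·15.0351] = 11.6945
Node 0 (S = 45): V_0 = 1/1.01·[0.2750·2.3780 + 0.7250·11.6945] = 9.0421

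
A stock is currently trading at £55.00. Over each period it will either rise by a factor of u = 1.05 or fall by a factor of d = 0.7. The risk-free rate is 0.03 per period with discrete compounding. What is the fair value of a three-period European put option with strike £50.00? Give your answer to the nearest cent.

Risk-neutral probability p = (1 + 0.03 − 0.7)/(1.05 − 0.7) = 0.3300/0.3500 = 0.9429
Terminal stock prices: S_uuu = 63.67, S_uud = 42.45, S_udd = 28.3, S_ddd = 18.86
Terminal payoffs (K − S): max(-13.67, 0) = 0, max(7.554, 0) = 7.554, max(21.7, 0) = 21.7, max(31.14, 0) = 31.14
Node uu (S = 60.64): V_uu = 1/1.03·[0.9429·0.0000 + 0.0571·7.5538] = 0.4191
Node ud (S = 40.42): V_ud = 1/1.03·[0.9429·7.5538 + 0.0571·21.7025] = 8.1187
Node dd (S = 26.95): V_dd = 1/1.03·[0.9429·21.7025 + 0.0571·31.1350] = 21.5937
Node u (S = 57.75): V_u = 1/1.03·[0.9429·0.4191 + 0.0571·8.1187] = 0.8340
Node d (S = 38.5): V_d = 1/1.03·[0.9429·8.1187 + 0.0571·21.5937] = 8.6298
Node 0 (S = 55): V_0 = 1/1.03·[0.9429·0.8340 + 0.0571·8.6298] = 1.2422

£1.24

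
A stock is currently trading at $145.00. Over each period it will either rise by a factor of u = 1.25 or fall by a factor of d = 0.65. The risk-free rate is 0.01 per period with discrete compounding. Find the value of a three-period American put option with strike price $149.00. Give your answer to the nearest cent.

Risk-neutral probability p = (1 + 0.01 − 0.65)/(1.25 − 0.65) = 0.3600/0.6000 = 0.6000
Terminal stock prices: S_uuu = 283.2, S_uud = 147.3, S_udd = 76.58, S_ddd = 39.82
Terminal payoffs (K − S): max(-134.2, 0) = 0, max(1.734, 0) = 1.734, max(72.42, 0) = 72.42, max(109.2, 0) = 109.2
Node uu (S = 226.6): continuation = 1/1.01·[0.6000·0.0000 + 0.4000·1.7344] = 0.6869; exercise value = 0.0000 ≤ continuation, so V_uu = 0.6869
Node ud (S = 117.8): continuation = 1/1.01·[0.6000·1.7344 + 0.4000·72.4219] = 29.7123; exercise value = 31.1875 > continuation, so V_ud = 31.1875 (exercise)
Node dd (S = 61.26): continuation = 1/1.01·[0.6000·72.4219 + 0.4000·109.1794] = 86.2623; exercise value = 87.7375 > continuation, so V_dd = 87.7375 (exercise)
Node u (S = 181.2): continuation = 1/1.01·[0.6000·0.6869 + 0.4000·31.1875] = 12.7595; exercise value = 0.0000 ≤ continuation, so V_u = 12.7595
Node d (S = 94.25): continuation = 1/1.01·[0.6000·31.1875 + 0.4000·87.7375] = 53.2748; exercise value = 54.7500 > continuation, so V_d = 54.7500 (exercise)
Node 0 (S = 145): continuation = 1/1.01·[0.6000·12.7595 + 0.4000·54.7500] = 29.2631; exercise value = 4.0000 ≤ continuation, so V_0 = 29.2631

$29.26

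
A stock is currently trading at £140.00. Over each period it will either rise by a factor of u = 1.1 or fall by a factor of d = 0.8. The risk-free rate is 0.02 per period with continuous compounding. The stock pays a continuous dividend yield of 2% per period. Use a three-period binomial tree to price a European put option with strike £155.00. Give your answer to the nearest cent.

Per-period risk-free factor R = e^0.02 = 1.0202; dividend-adjusted growth = e^(0.02−0.02) = 1.0000.
Risk-neutral probability p = (1.0000 − 0.8)/(1.1 − 0.8) = 0.2000/0.3000 = 0.6667
Terminal stock prices: S_uuu = 186.3, S_uud = 135.5, S_udd = 98.56, S_ddd = 71.68
Terminal payoffs (K − S): max(-31.34, 0) = 0, max(19.48, 0) = 19.48, max(56.44, 0) = 56.44, max(83.32, 0) = 83.32
Node uu (S = 169.4): V_uu = e^(−0.02)·[0.6667·0.0000 + 0.3333·19.4800] = 6.3648
Node ud (S = 123.2): V_ud = e^(−0.02)·[0.6667·19.4800 + 0.3333·56.4400] = 31.1703
Node dd (S = 89.6): V_dd = e^(−0.02)·[0.6667·56.4400 + 0.3333·83.3200] = 64.1050
Node u (S = 154): V_u = e^(−0.02)·[0.6667·6.3648 + 0.3333·31.1703] = 14.3435
Node d (S = 112): V_d = e^(−0.02)·[0.6667·31.1703 + 0.3333·64.1050] = 41.3139
Node 0 (S = 140): V_0 = e^(−0.02)·[0.6667·14.3435 + 0.3333·41.3139] = 22.8716

£22.87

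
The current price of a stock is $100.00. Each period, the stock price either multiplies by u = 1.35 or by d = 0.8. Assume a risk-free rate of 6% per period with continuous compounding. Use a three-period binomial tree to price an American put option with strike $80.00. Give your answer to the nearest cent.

Risk-neutral probability p = (e^0.06 − 0.8)/(1.35 − 0.8) = 0.2618/0.5500 = 0.4761
Terminal stock prices: S_uuu = 246, S_uud = 145.8, S_udd = 86.4, S_ddd = 51.2
Terminal payoffs (K − S): max(-166, 0) = 0, max(-65.8, 0) = 0, max(-6.4, 0) = 0, max(28.8, 0) = 28.8
Node uu (S = 182.3): continuation = e^(−0.06)·[0.4761·0.0000 + 0.5239·0.0000] = 0.0000; exercise value = 0.0000 ≤ continuation, so V_uu = 0.0000
Node ud (S = 108): continuation = e^(−0.06)·[0.4761·0.0000 + 0.5239·0.0000] = 0.0000; exercise value = 0.0000 ≤ continuation, so V_ud = 0.0000
Node dd (S = 64): continuation = e^(−0.06)·[0.4761·0.0000 + 0.5239·28.8000] = 14.2106; exercise value = 16.0000 > continuation, so V_dd = 16.0000 (exercise)
Node u (S = 135): continuation = e^(−0.06)·[0.4761·0.0000 + 0.5239·0.0000] = 0.0000; exercise value = 0.0000 ≤ continuation, so V_u = 0.0000
Node d (S = 80): continuation = e^(−0.06)·[0.4761·0.0000 + 0.5239·16.0000] = 7.8948; exercise value = 0.0000 ≤ continuation, so V_d = 7.8948
Node 0 (S = 100): continuation = e^(−0.06)·[0.4761·0.0000 + 0.5239·7.8948] = 3.8954; exercise value = 0.0000 ≤ continuation, so V_0 = 3.8954

$3.90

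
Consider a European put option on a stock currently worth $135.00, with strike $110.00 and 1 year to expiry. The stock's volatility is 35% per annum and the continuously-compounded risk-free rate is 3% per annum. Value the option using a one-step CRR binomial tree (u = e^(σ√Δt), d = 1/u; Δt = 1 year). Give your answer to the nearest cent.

CRR parameters: u = e^(σ√Δt) = e^(0.35·√1) = 1.4191, d = 1/u = 0.7047
Per-period rate: rΔt = 0.03·1 = 0.03, so R = e^0.03 = 1.0305
Risk-neutral probability p = (e^0.03 − 0.7047)/(1.4191 − 0.7047) = 0.3258/0.7144 = 0.4560
Terminal stock prices: S_u = 191.6, S_d = 95.13
Terminal payoffs (K − S): max(-81.57, 0) = 0, max(14.87, 0) = 14.87
Node 0 (S = 135): V_0 = e^(−0.03)·[0.4560·0.0000 + 0.5440·14.8671] = 7.8485

$7.85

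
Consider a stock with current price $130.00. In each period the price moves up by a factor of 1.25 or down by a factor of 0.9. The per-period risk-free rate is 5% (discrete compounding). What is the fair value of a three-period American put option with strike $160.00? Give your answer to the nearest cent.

Risk-neutral probability p = (1 + 0.05 − 0.9)/(1.25 − 0.9) = 0.1500/0.3500 = 0.4286
Terminal stock prices: S_uuu = 253.9, S_uud = 182.8, S_udd = 131.6, S_ddd = 94.77
Terminal payoffs (K − S): max(-93.91, 0) = 0, max(-22.81, 0) = 0, max(28.38, 0) = 28.38, max(65.23, 0) = 65.23
Node uu (S = 203.1): continuation = 1/1.05·[0.4286·0.0000 + 0.5714·0.0000] = 0.0000; exercise value = 0.0000 ≤ continuation, so V_uu = 0.0000
Node ud (S = 146.2): continuation = 1/1.05·[0.4286·0.0000 + 0.5714·28.3750] = 15.4422; exercise value = 13.7500 ≤ continuation, so V_ud = 15.4422
Node dd (S = 105.3): continuation = 1/1.05·[0.4286·28.3750 + 0.5714·65.2300] = 47.0810; exercise value = 54.7000 > continuation, so V_dd = 54.7000 (exercise)
Node u (S = 162.5): continuation = 1/1.05·[0.4286·0.0000 + 0.5714·15.4422] = 8.4039; exercise value = 0.0000 ≤ continuation, so V_u = 8.4039
Node d (S = 117): continuation = 1/1.05·[0.4286·15.4422 + 0.5714·54.7000] = 36.0716; exercise value = 43.0000 > continuation, so V_d = 43.0000 (exercise)
Node 0 (S = 130): continuation = 1/1.05·[0.4286·8.4039 + 0.5714·43.0000] = 26.8315; exercise value = 30.0000 > continuation, so V_0 = 30.0000 (exercise)

$30.00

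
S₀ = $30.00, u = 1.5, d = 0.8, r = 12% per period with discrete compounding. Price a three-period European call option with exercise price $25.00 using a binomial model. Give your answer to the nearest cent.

$13.30

Risk-neutral probability p = (1 + 0.12 − 0.8)/(1.5 − 0.8) = 0.3200/0.7000 = 0.4571
Terminal stock prices: S_uuu = 101.2, S_uud = 54, S_udd = 28.8, S_ddd = 15.36
Terminal payoffs (S − K): max(76.25, 0) = 76.25, max(29, 0) = 29, max(3.8, 0) = 3.8, max(-9.64, 0) = 0
Node uu (S = 67.5): V_uu = 1/1.12·[0.4571·76.2500 + 0.5429·29.0000] = 45.1786
Node ud (S = 36): V_ud = 1/1.12·[0.4571·29.0000 + 0.5429·3.8000] = 13.6786
Node dd (S = 19.2): V_dd = 1/1.12·[0.4571·3.8000 + 0.5429·0.0000] = 1.5510
Node u (S = 45): V_u = 1/1.12·[0.4571·45.1786 + 0.5429·13.6786] = 25.0702
Node d (S = 24): V_d = 1/1.12·[0.4571·13.6786 + 0.5429·1.5510] = 6.3349
Node 0 (S = 30): V_0 = 1/1.12·[0.4571·25.0702 + 0.5429·6.3349] = 13.3032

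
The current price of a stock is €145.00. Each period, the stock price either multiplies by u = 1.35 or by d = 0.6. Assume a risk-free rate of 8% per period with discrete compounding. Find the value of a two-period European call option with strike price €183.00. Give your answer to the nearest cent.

€28.54

Risk-neutral probability p = (1 + 0.08 − 0.6)/(1.35 − 0.6) = 0.4800/0.7500 = 0.6400
Terminal stock prices: S_uu = 264.3, S_ud = 117.4, S_dd = 52.2
Terminal payoffs (S − K): max(81.26, 0) = 81.26, max(-65.55, 0) = 0, max(-130.8, 0) = 0
Node u (S = 195.8): V_u = 1/1.08·[0.6400·81.2625 + 0.3600·0.0000] = 48.1556
Node d (S = 87): V_d = 1/1.08·[0.6400·0.0000 + 0.3600·0.0000] = 0.0000
Node 0 (S = 145): V_0 = 1/1.08·[0.6400·48.1556 + 0.3600·0.0000] = 28.5366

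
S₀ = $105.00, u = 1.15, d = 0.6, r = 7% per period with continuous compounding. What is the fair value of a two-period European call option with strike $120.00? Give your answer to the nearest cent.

$12.10

Risk-neutral probability p = (e^0.07 − 0.6)/(1.15 − 0.6) = 0.4725/0.5500 = 0.8591
Terminal stock prices: S_uu = 138.9, S_ud = 72.45, S_dd = 37.8
Terminal payoffs (S − K): max(18.86, 0) = 18.86, max(-47.55, 0) = 0, max(-82.2, 0) = 0
Node u (S = 120.7): V_u = e^(−0.07)·[0.8591·18.8625 + 0.1409·0.0000] = 15.1093
Node d (S = 63): V_d = e^(−0.07)·[0.8591·0.0000 + 0.1409·0.0000] = 0.0000
Node 0 (S = 105): V_0 = e^(−0.07)·[0.8591·15.1093 + 0.1409·0.0000] = 12.1030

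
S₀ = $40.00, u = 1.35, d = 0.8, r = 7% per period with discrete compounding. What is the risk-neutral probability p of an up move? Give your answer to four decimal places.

Risk-neutral probability p = (1 + 0.07 − 0.8)/(1.35 − 0.8) = 0.2700/0.5500 = 0.4909

p = 0.4909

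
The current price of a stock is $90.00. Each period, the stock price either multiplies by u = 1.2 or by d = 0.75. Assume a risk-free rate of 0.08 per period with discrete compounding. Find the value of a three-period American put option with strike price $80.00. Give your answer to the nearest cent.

Risk-neutral probability p = (1 + 0.08 − 0.75)/(1.2 − 0.75) = 0.3300/0.4500 = 0.7333
Terminal stock prices: S_uuu = 155.5, S_uud = 97.2, S_udd = 60.75, S_ddd = 37.97
Terminal payoffs (K − S): max(-75.52, 0) = 0, max(-17.2, 0) = 0, max(19.25, 0) = 19.25, max(42.03, 0) = 42.03
Node uu (S = 129.6): continuation = 1/1.08·[0.7333·0.0000 + 0.2667·0.0000] = 0.0000; exercise value = 0.0000 ≤ continuation, so V_uu = 0.0000
Node ud (S = 81): continuation = 1/1.08·[0.7333·0.0000 + 0.2667·19.2500] = 4.7531; exercise value = 0.0000 ≤ continuation, so V_ud = 4.7531
Node dd (S = 50.62): continuation = 1/1.08·[0.7333·19.2500 + 0.2667·42.0312] = 23.4491; exercise value = 29.3750 > continuation, so V_dd = 29.3750 (exercise)
Node u (S = 108): continuation = 1/1.08·[0.7333·0.0000 + 0.2667·4.7531] = 1.1736; exercise value = 0.0000 ≤ continuation, so V_u = 1.1736
Node d (S = 67.5): continuation = 1/1.08·[0.7333·4.7531 + 0.2667·29.3750] = 10.4805; exercise value = 12.5000 > continuation, so V_d = 12.5000 (exercise)
Node 0 (S = 90): continuation = 1/1.08·[0.7333·1.1736 + 0.2667·12.5000] = 3.8833; exercise value = 0.0000 ≤ continuation, so V_0 = 3.8833

$3.88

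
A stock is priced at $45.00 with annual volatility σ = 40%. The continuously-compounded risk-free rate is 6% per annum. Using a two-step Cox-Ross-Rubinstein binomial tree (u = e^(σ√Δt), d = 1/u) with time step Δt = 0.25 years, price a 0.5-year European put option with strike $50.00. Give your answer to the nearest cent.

$7.48

CRR parameters: u = e^(σ√Δt) = e^(0.4·√0.25) = 1.2214, d = 1/u = 0.8187
Per-period rate: rΔt = 0.06·0.25 = 0.015, so R = e^0.015 = 1.0151
Risk-neutral probability p = (e^0.015 − 0.8187)/(1.2214 − 0.8187) = 0.1964/0.4027 = 0.4877
Terminal stock prices: S_uu = 67.13, S_ud = 45, S_dd = 30.16
Terminal payoffs (K − S): max(-17.13, 0) = 0, max(5, 0) = 5, max(19.84, 0) = 19.84
Node u (S = 54.96): V_u = e^(−0.015)·[0.4877·0.0000 + 0.5123·5.0000] = 2.5234
Node d (S = 36.84): V_d = e^(−0.015)·[0.4877·5.0000 + 0.5123·19.8356] = 12.4127
Node 0 (S = 45): V_0 = e^(−0.015)·[0.4877·2.5234 + 0.5123·12.4127] = 7.4767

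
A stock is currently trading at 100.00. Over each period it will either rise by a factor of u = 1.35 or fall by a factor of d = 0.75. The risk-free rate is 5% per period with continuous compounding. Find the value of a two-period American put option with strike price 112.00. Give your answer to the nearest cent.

Risk-neutral probability p = (e^0.05 − 0.75)/(1.35 − 0.75) = 0.3013/0.6000 = 0.5021
Terminal stock prices: S_uu = 182.3, S_ud = 101.2, S_dd = 56.25
Terminal payoffs (K − S): max(-70.25, 0) = 0, max(10.75, 0) = 10.75, max(55.75, 0) = 55.75
Node u (S = 135): continuation = e^(−0.05)·[0.5021·0.0000 + 0.4979·10.7500] = 5.0912; exercise value = 0.0000 ≤ continuation, so V_u = 5.0912
Node d (S = 75): continuation = e^(−0.05)·[0.5021·10.7500 + 0.4979·55.7500] = 31.5377; exercise value = 37.0000 > continuation, so V_d = 37.0000 (exercise)
Node 0 (S = 100): continuation = e^(−0.05)·[0.5021·5.0912 + 0.4979·37.0000] = 19.9549; exercise value = 12.0000 ≤ continuation, so V_0 = 19.9549

19.95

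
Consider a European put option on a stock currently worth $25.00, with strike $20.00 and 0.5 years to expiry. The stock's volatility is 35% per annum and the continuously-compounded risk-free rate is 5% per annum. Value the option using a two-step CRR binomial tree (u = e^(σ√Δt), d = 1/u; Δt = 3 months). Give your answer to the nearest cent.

CRR parameters: u = e^(σ√Δt) = e^(0.35·√0.25) = 1.1912, d = 1/u = 0.8395
Per-period rate: rΔt = 0.05·0.25 = 0.0125, so R = e^0.0125 = 1.0126
Risk-neutral probability p = (e^0.0125 − 0.8395)/(1.1912 − 0.8395) = 0.1731/0.3518 = 0.4921
Terminal stock prices: S_uu = 35.48, S_ud = 25, S_dd = 17.62
Terminal payoffs (K − S): max(-15.48, 0) = 0, max(-5, 0) = 0, max(2.383, 0) = 2.383
Node u (S = 29.78): V_u = e^(−0.0125)·[0.4921·0.0000 + 0.5079·0.0000] = 0.0000
Node d (S = 20.99): V_d = e^(−0.0125)·[0.4921·0.0000 + 0.5079·2.3828] = 1.1951
Node 0 (S = 25): V_0 = e^(−0.0125)·[0.4921·0.0000 + 0.5079·1.1951] = 0.5995

$0.60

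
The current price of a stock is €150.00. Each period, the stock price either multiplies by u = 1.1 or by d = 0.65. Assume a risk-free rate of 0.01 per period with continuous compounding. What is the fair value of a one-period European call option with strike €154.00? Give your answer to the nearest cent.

Risk-neutral probability p = (e^0.01 − 0.65)/(1.1 − 0.65) = 0.3601/0.4500 = 0.8001
Terminal stock prices: S_u = 165, S_d = 97.5
Terminal payoffs (S − K): max(11, 0) = 11, max(-56.5, 0) = 0
Node 0 (S = 150): V_0 = e^(−0.01)·[0.8001·11.0000 + 0.1999·0.0000] = 8.7137

€8.71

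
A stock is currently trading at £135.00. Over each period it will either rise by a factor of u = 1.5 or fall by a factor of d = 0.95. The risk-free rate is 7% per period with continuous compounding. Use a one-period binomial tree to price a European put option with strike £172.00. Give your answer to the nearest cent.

£31.71

Risk-neutral probability p = (e^0.07 − 0.95)/(1.5 − 0.95) = 0.1225/0.5500 = 0.2227
Terminal stock prices: S_u = 202.5, S_d = 128.2
Terminal payoffs (K − S): max(-30.5, 0) = 0, max(43.75, 0) = 43.75
Node 0 (S = 135): V_0 = e^(−0.07)·[0.2227·0.0000 + 0.7773·43.7500] = 31.7061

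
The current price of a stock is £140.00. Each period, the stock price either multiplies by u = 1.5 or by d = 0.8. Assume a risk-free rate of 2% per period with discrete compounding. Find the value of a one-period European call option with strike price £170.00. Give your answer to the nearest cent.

£12.32

Risk-neutral probability p = (1 + 0.02 − 0.8)/(1.5 − 0.8) = 0.2200/0.7000 = 0.3143
Terminal stock prices: S_u = 210, S_d = 112
Terminal payoffs (S − K): max(40, 0) = 40, max(-58, 0) = 0
Node 0 (S = 140): V_0 = 1/1.02·[0.3143·40.0000 + 0.6857·0.0000] = 12.3249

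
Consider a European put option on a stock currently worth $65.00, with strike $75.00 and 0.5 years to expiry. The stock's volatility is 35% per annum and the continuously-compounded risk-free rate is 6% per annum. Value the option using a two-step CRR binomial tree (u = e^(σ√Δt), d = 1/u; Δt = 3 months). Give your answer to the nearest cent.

CRR parameters: u = e^(σ√Δt) = e^(0.35·√0.25) = 1.1912, d = 1/u = 0.8395
Per-period rate: rΔt = 0.06·0.25 = 0.015, so R = e^0.015 = 1.0151
Risk-neutral probability p = (e^0.015 − 0.8395)/(1.1912 − 0.8395) = 0.1757/0.3518 = 0.4993
Terminal stock prices: S_uu = 92.24, S_ud = 65, S_dd = 45.8
Terminal payoffs (K − S): max(-17.24, 0) = 0, max(10, 0) = 10, max(29.2, 0) = 29.2
Node u (S = 77.43): V_u = e^(−0.015)·[0.4993·0.0000 + 0.5007·10.0000] = 4.9322
Node d (S = 54.56): V_d = e^(−0.015)·[0.4993·10.0000 + 0.5007·29.1953] = 19.3187
Node 0 (S = 65): V_0 = e^(−0.015)·[0.4993·4.9322 + 0.5007·19.3187] = 11.9546

$11.95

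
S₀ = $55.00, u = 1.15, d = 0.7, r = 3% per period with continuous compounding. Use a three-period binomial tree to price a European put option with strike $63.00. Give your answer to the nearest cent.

Risk-neutral probability p = (e^0.03 − 0.7)/(1.15 − 0.7) = 0.3305/0.4500 = 0.7343
Terminal stock prices: S_uuu = 83.65, S_uud = 50.92, S_udd = 30.99, S_ddd = 18.86
Terminal payoffs (K − S): max(-20.65, 0) = 0, max(12.08, 0) = 12.08, max(32.01, 0) = 32.01, max(44.14, 0) = 44.14
Node uu (S = 72.74): V_uu = e^(−0.03)·[0.7343·0.0000 + 0.2657·12.0838] = 3.1153
Node ud (S = 44.27): V_ud = e^(−0.03)·[0.7343·12.0838 + 0.2657·32.0075] = 16.8631
Node dd (S = 26.95): V_dd = e^(−0.03)·[0.7343·32.0075 + 0.2657·44.1350] = 34.1881
Node u (S = 63.25): V_u = e^(−0.03)·[0.7343·3.1153 + 0.2657·16.8631] = 6.5674
Node d (S = 38.5): V_d = e^(−0.03)·[0.7343·16.8631 + 0.2657·34.1881] = 20.8312
Node 0 (S = 55): V_0 = e^(−0.03)·[0.7343·6.5674 + 0.2657·20.8312] = 10.0506

$10.05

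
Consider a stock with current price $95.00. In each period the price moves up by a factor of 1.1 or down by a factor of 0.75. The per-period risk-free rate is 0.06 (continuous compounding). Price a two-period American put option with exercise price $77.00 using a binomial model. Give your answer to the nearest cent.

$0.59

Risk-neutral probability p = (e^0.06 − 0.75)/(1.1 − 0.75) = 0.3118/0.3500 = 0.8910
Terminal stock prices: S_uu = 115, S_ud = 78.38, S_dd = 53.44
Terminal payoffs (K − S): max(-37.95, 0) = 0, max(-1.375, 0) = 0, max(23.56, 0) = 23.56
Node u (S = 104.5): continuation = e^(−0.06)·[0.8910·0.0000 + 0.1090·0.0000] = 0.0000; exercise value = 0.0000 ≤ continuation, so V_u = 0.0000
Node d (S = 71.25): continuation = e^(−0.06)·[0.8910·0.0000 + 0.1090·23.5625] = 2.4196; exercise value = 5.7500 > continuation, so V_d = 5.7500 (exercise)
Node 0 (S = 95): continuation = e^(−0.06)·[0.8910·0.0000 + 0.1090·5.7500] = 0.5905; exercise value = 0.0000 ≤ continuation, so V_0 = 0.5905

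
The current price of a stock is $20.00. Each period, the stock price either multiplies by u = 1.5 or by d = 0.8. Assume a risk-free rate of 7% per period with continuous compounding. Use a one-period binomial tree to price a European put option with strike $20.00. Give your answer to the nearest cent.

Risk-neutral probability p = (e^0.07 − 0.8)/(1.5 − 0.8) = 0.2725/0.7000 = 0.3893
Terminal stock prices: S_u = 30, S_d = 16
Terminal payoffs (K − S): max(-10, 0) = 0, max(4, 0) = 4
Node 0 (S = 20): V_0 = e^(−0.07)·[0.3893·0.0000 + 0.6107·4.0000] = 2.2777

$2.28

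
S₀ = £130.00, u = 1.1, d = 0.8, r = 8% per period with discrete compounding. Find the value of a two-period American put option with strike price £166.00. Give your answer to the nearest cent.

£36.00

Risk-neutral probability p = (1 + 0.08 − 0.8)/(1.1 − 0.8) = 0.2800/0.3000 = 0.9333
Terminal stock prices: S_uu = 157.3, S_ud = 114.4, S_dd = 83.2
Terminal payoffs (K − S): max(8.7, 0) = 8.7, max(51.6, 0) = 51.6, max(82.8, 0) = 82.8
Node u (S = 143): continuation = 1/1.08·[0.9333·8.7000 + 0.0667·51.6000] = 10.7037; exercise value = 23.0000 > continuation, so V_u = 23.0000 (exercise)
Node d (S = 104): continuation = 1/1.08·[0.9333·51.6000 + 0.0667·82.8000] = 49.7037; exercise value = 62.0000 > continuation, so V_d = 62.0000 (exercise)
Node 0 (S = 130): continuation = 1/1.08·[0.9333·23.0000 + 0.0667·62.0000] = 23.7037; exercise value = 36.0000 > continuation, so V_0 = 36.0000 (exercise)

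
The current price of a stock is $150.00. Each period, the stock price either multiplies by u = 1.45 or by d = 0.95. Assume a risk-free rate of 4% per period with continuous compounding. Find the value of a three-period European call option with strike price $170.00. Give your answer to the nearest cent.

$19.35

Risk-neutral probability p = (e^0.04 − 0.95)/(1.45 − 0.95) = 0.0908/0.5000 = 0.1816
Terminal stock prices: S_uuu = 457.3, S_uud = 299.6, S_udd = 196.3, S_ddd = 128.6
Terminal payoffs (S − K): max(287.3, 0) = 287.3, max(129.6, 0) = 129.6, max(26.29, 0) = 26.29, max(-41.39, 0) = 0
Node uu (S = 315.4): V_uu = e^(−0.04)·[0.1816·287.2937 + 0.8184·129.6062] = 152.0408
Node ud (S = 206.6): V_ud = e^(−0.04)·[0.1816·129.6062 + 0.8184·26.2937] = 43.2908
Node dd (S = 135.4): V_dd = e^(−0.04)·[0.1816·26.2937 + 0.8184·0.0000] = 4.5883
Node u (S = 217.5): V_u = e^(−0.04)·[0.1816·152.0408 + 0.8184·43.2908] = 60.5702
Node d (S = 142.5): V_d = e^(−0.04)·[0.1816·43.2908 + 0.8184·4.5883] = 11.1619
Node 0 (S = 150): V_0 = e^(−0.04)·[0.1816·60.5702 + 0.8184·11.1619] = 19.3460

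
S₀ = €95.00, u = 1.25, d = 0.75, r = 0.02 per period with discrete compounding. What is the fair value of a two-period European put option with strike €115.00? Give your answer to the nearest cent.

Risk-neutral probability p = (1 + 0.02 − 0.75)/(1.25 − 0.75) = 0.2700/0.5000 = 0.5400
Terminal stock prices: S_uu = 148.4, S_ud = 89.06, S_dd = 53.44
Terminal payoffs (K − S): max(-33.44, 0) = 0, max(25.94, 0) = 25.94, max(61.56, 0) = 61.56
Node u (S = 118.8): V_u = 1/1.02·[0.5400·0.0000 + 0.4600·25.9375] = 11.6973
Node d (S = 71.25): V_d = 1/1.02·[0.5400·25.9375 + 0.4600·61.5625] = 41.4951
Node 0 (S = 95): V_0 = 1/1.02·[0.5400·11.6973 + 0.4600·41.4951] = 24.9062

€24.91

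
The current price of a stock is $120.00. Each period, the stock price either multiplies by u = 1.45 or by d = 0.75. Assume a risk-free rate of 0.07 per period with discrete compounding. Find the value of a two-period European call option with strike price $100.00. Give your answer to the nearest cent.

Risk-neutral probability p = (1 + 0.07 − 0.75)/(1.45 − 0.75) = 0.3200/0.7000 = 0.4571
Terminal stock prices: S_uu = 252.3, S_ud = 130.5, S_dd = 67.5
Terminal payoffs (S − K): max(152.3, 0) = 152.3, max(30.5, 0) = 30.5, max(-32.5, 0) = 0
Node u (S = 174): V_u = 1/1.07·[0.4571·152.3000 + 0.5429·30.5000] = 80.5421
Node d (S = 90): V_d = 1/1.07·[0.4571·30.5000 + 0.5429·0.0000] = 13.0307
Node 0 (S = 120): V_0 = 1/1.07·[0.4571·80.5421 + 0.5429·13.0307] = 41.0215

$41.02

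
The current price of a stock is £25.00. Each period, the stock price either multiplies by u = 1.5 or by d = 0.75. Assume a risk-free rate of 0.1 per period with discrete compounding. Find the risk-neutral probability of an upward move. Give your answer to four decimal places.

Risk-neutral probability p = (1 + 0.1 − 0.75)/(1.5 − 0.75) = 0.3500/0.7500 = 0.4667

p = 0.4667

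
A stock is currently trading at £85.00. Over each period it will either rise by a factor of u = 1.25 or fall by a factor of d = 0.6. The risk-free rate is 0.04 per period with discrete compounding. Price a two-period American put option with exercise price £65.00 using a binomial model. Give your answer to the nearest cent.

£4.60

Risk-neutral probability p = (1 + 0.04 − 0.6)/(1.25 − 0.6) = 0.4400/0.6500 = 0.6769
Terminal stock prices: S_uu = 132.8, S_ud = 63.75, S_dd = 30.6
Terminal payoffs (K − S): max(-67.81, 0) = 0, max(1.25, 0) = 1.25, max(34.4, 0) = 34.4
Node u (S = 106.2): continuation = 1/1.04·[0.6769·0.0000 + 0.3231·1.2500] = 0.3883; exercise value = 0.0000 ≤ continuation, so V_u = 0.3883
Node d (S = 51): continuation = 1/1.04·[0.6769·1.2500 + 0.3231·34.4000] = 11.5000; exercise value = 14.0000 > continuation, so V_d = 14.0000 (exercise)
Node 0 (S = 85): continuation = 1/1.04·[0.6769·0.3883 + 0.3231·14.0000] = 4.6019; exercise value = 0.0000 ≤ continuation, so V_0 = 4.6019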